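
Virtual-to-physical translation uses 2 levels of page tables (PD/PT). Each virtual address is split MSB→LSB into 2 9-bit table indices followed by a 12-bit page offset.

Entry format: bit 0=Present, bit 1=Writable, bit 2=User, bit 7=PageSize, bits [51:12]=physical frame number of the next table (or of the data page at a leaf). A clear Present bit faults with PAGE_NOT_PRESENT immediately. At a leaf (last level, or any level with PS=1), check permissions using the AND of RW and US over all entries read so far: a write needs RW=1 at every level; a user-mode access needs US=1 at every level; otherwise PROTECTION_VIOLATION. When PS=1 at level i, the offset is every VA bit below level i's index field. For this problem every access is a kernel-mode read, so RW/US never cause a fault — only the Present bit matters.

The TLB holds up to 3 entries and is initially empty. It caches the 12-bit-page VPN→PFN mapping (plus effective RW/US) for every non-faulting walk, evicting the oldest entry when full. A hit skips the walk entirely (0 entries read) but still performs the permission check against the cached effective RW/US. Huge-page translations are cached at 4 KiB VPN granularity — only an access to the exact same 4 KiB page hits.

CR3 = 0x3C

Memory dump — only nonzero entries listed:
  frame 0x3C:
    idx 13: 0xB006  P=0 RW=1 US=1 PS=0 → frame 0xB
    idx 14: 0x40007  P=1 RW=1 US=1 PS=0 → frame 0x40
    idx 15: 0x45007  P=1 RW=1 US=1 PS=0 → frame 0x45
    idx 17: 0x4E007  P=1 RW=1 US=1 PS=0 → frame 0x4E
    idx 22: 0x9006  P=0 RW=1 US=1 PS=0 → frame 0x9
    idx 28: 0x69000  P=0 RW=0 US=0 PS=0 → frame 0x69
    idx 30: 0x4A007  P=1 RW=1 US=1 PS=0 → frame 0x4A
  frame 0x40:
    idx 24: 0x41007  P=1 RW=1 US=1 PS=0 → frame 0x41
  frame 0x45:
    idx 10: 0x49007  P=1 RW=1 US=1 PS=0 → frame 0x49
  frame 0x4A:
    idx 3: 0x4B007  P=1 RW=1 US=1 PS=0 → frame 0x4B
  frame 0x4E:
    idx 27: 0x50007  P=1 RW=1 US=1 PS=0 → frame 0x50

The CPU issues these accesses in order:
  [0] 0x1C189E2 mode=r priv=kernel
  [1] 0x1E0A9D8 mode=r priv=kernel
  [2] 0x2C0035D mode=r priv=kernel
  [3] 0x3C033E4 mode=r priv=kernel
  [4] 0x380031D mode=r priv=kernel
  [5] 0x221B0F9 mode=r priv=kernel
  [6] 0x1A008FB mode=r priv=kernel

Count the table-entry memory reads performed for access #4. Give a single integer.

Per-access translation:
#0 VA=0x1C189E2 (r,kernel):
  lvl0: tbl 0x3C, slot 14 ⇒ 0x40007 (P1/RW1/US1/PS0)
  lvl1: tbl 0x40, slot 24 ⇒ 0x41007 (P1/RW1/US1/PS0)
  ✓ 0x419E2  — 2 lookups
#1 VA=0x1E0A9D8 (r,kernel):
  lvl0: tbl 0x3C, slot 15 ⇒ 0x45007 (P1/RW1/US1/PS0)
  lvl1: tbl 0x45, slot 10 ⇒ 0x49007 (P1/RW1/US1/PS0)
  ✓ 0x499D8  — 2 lookups
#2 VA=0x2C0035D (r,kernel):
  lvl0: tbl 0x3C, slot 22 ⇒ 0x9006 (P0/RW1/US1/PS0)
  ⇒ fault: PAGE_NOT_PRESENT  — 1 lookups
#3 VA=0x3C033E4 (r,kernel):
  lvl0: tbl 0x3C, slot 30 ⇒ 0x4A007 (P1/RW1/US1/PS0)
  lvl1: tbl 0x4A, slot 3 ⇒ 0x4B007 (P1/RW1/US1/PS0)
  ✓ 0x4B3E4  — 2 lookups
#4 VA=0x380031D (r,kernel):
  lvl0: tbl 0x3C, slot 28 ⇒ 0x69000 (P0/RW0/US0/PS0)
  ⇒ fault: PAGE_NOT_PRESENT  — 1 lookups
#5 VA=0x221B0F9 (r,kernel):
  lvl0: tbl 0x3C, slot 17 ⇒ 0x4E007 (P1/RW1/US1/PS0)
  lvl1: tbl 0x4E, slot 27 ⇒ 0x50007 (P1/RW1/US1/PS0)
  ✓ 0x500F9  — 2 lookups
#6 VA=0x1A008FB (r,kernel):
  lvl0: tbl 0x3C, slot 13 ⇒ 0xB006 (P0/RW1/US1/PS0)
  ⇒ fault: PAGE_NOT_PRESENT  — 1 lookups

Entries read for #4: 1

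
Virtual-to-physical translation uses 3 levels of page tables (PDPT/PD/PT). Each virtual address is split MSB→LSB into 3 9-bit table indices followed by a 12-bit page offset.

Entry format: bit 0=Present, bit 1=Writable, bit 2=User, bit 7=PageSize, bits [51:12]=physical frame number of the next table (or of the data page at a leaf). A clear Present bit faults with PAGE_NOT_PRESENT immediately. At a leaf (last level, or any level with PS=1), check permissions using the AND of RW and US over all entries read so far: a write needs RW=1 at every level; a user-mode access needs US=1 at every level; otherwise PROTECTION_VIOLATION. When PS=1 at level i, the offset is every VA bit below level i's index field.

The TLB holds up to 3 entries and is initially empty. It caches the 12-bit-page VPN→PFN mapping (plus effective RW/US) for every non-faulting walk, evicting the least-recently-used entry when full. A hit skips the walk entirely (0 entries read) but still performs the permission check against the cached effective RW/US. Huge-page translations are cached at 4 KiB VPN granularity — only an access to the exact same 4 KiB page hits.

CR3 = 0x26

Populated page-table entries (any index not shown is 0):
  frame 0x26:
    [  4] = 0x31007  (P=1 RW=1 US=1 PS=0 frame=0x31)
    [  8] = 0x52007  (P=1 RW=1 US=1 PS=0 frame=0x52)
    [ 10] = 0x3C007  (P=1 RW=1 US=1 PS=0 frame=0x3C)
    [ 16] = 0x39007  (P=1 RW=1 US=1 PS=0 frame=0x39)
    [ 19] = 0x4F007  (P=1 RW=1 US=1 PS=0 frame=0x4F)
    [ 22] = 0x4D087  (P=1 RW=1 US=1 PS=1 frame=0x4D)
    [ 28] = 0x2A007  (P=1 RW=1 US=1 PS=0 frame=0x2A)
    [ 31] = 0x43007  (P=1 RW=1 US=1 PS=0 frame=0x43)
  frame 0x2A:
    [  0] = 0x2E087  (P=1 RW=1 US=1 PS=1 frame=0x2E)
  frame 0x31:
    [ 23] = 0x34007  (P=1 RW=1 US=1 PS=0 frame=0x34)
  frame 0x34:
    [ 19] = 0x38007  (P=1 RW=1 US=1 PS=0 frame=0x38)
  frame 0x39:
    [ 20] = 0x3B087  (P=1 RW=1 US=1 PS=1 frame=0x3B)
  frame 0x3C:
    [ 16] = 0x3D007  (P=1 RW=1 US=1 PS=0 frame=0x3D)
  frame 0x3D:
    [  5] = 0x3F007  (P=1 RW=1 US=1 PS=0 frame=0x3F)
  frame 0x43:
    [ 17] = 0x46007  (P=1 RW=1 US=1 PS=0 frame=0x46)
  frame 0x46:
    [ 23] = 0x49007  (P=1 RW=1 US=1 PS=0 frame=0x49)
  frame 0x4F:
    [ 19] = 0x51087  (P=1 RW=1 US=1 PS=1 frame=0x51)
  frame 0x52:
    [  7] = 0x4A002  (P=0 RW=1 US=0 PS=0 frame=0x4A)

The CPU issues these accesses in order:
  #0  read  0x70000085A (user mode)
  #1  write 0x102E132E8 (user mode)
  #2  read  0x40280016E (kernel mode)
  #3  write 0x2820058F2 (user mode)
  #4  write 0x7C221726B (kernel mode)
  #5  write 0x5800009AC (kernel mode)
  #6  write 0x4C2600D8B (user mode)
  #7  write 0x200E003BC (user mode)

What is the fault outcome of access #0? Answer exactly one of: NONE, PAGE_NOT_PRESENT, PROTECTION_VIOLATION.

Walk each access:
#0 VA=0x70000085A (r,user):
  L0 @0x26[28] → 0x2A007  P=1,RW=1,US=1,PS=0
  L1 @0x2A[0] → 0x2E087  P=1,RW=1,US=1,PS=1
  → PA=0x2E85A (huge @L1)  (2 entries read)
#1 VA=0x102E132E8 (w,user):
  L0 @0x26[4] → 0x31007  P=1,RW=1,US=1,PS=0
  L1 @0x31[23] → 0x34007  P=1,RW=1,US=1,PS=0
  L2 @0x34[19] → 0x38007  P=1,RW=1,US=1,PS=0
  → PA=0x382E8  (3 entries read)
#2 VA=0x40280016E (r,kernel):
  L0 @0x26[16] → 0x39007  P=1,RW=1,US=1,PS=0
  L1 @0x39[20] → 0x3B087  P=1,RW=1,US=1,PS=1
  → PA=0x3B16E (huge @L1)  (2 entries read)
#3 VA=0x2820058F2 (w,user):
  L0 @0x26[10] → 0x3C007  P=1,RW=1,US=1,PS=0
  L1 @0x3C[16] → 0x3D007  P=1,RW=1,US=1,PS=0
  L2 @0x3D[5] → 0x3F007  P=1,RW=1,US=1,PS=0
  → PA=0x3F8F2  (3 entries read)
#4 VA=0x7C221726B (w,kernel):
  L0 @0x26[31] → 0x43007  P=1,RW=1,US=1,PS=0
  L1 @0x43[17] → 0x46007  P=1,RW=1,US=1,PS=0
  L2 @0x46[23] → 0x49007  P=1,RW=1,US=1,PS=0
  → PA=0x4926B  (3 entries read)
#5 VA=0x5800009AC (w,kernel):
  L0 @0x26[22] → 0x4D087  P=1,RW=1,US=1,PS=1
  → PA=0x4D9AC (huge @L0)  (1 entries read)
#6 VA=0x4C2600D8B (w,user):
  L0 @0x26[19] → 0x4F007  P=1,RW=1,US=1,PS=0
  L1 @0x4F[19] → 0x51087  P=1,RW=1,US=1,PS=1
  → PA=0x51D8B (huge @L1)  (2 entries read)
#7 VA=0x200E003BC (w,user):
  L0 @0x26[8] → 0x52007  P=1,RW=1,US=1,PS=0
  L1 @0x52[7] → 0x4A002  P=0,RW=1,US=0,PS=0
  → PAGE_NOT_PRESENT  (2 entries read)

Access #0 fault: NONE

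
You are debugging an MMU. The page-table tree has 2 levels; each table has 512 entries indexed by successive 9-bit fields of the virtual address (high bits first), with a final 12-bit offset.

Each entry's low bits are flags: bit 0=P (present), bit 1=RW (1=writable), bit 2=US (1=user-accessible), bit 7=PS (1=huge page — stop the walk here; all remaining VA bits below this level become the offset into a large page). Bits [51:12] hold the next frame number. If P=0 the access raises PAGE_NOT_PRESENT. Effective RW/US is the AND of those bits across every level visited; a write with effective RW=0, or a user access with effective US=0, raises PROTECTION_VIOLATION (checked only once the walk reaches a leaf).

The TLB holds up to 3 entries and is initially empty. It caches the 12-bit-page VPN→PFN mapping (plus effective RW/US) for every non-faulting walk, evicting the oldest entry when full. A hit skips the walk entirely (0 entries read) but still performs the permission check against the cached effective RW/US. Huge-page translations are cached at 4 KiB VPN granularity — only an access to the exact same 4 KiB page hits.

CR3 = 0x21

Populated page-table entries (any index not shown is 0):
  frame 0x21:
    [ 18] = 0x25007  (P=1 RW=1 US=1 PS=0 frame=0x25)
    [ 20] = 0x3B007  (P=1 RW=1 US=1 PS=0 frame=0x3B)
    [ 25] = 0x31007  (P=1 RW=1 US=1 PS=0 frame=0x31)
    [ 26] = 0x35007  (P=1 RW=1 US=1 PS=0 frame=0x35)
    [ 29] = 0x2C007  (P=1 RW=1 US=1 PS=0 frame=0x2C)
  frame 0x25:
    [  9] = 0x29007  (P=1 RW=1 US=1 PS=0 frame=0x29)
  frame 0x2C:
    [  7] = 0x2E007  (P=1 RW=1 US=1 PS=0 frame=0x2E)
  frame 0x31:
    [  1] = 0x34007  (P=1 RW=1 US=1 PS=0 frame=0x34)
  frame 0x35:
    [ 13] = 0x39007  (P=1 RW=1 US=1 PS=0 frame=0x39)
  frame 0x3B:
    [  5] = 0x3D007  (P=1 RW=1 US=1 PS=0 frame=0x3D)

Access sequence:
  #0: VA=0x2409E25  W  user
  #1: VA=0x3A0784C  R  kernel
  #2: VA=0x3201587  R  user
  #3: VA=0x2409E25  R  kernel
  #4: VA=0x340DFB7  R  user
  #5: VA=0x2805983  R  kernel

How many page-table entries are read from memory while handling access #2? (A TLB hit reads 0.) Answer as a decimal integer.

Walk each access:
#0 VA=0x2409E25 (w,user):
  lvl0: tbl 0x21, slot 18 ⇒ 0x25007 (P1/RW1/US1/PS0)
  lvl1: tbl 0x25, slot 9 ⇒ 0x29007 (P1/RW1/US1/PS0)
  ⇒ phys 0x29E25  [2 reads]
#1 VA=0x3A0784C (r,kernel):
  lvl0: tbl 0x21, slot 29 ⇒ 0x2C007 (P1/RW1/US1/PS0)
  lvl1: tbl 0x2C, slot 7 ⇒ 0x2E007 (P1/RW1/US1/PS0)
  ⇒ phys 0x2E84C  [2 reads]
#2 VA=0x3201587 (r,user):
  lvl0: tbl 0x21, slot 25 ⇒ 0x31007 (P1/RW1/US1/PS0)
  lvl1: tbl 0x31, slot 1 ⇒ 0x34007 (P1/RW1/US1/PS0)
  ⇒ phys 0x34587  [2 reads]
#3 VA=0x2409E25 (r,kernel):
  TLB hit vpn=0x2409 → PA=0x29E25
#4 VA=0x340DFB7 (r,user):
  lvl0: tbl 0x21, slot 26 ⇒ 0x35007 (P1/RW1/US1/PS0)
  lvl1: tbl 0x35, slot 13 ⇒ 0x39007 (P1/RW1/US1/PS0)
  ⇒ phys 0x39FB7  [2 reads]
#5 VA=0x2805983 (r,kernel):
  lvl0: tbl 0x21, slot 20 ⇒ 0x3B007 (P1/RW1/US1/PS0)
  lvl1: tbl 0x3B, slot 5 ⇒ 0x3D007 (P1/RW1/US1/PS0)
  ⇒ phys 0x3D983  [2 reads]

Entries read for #2: 2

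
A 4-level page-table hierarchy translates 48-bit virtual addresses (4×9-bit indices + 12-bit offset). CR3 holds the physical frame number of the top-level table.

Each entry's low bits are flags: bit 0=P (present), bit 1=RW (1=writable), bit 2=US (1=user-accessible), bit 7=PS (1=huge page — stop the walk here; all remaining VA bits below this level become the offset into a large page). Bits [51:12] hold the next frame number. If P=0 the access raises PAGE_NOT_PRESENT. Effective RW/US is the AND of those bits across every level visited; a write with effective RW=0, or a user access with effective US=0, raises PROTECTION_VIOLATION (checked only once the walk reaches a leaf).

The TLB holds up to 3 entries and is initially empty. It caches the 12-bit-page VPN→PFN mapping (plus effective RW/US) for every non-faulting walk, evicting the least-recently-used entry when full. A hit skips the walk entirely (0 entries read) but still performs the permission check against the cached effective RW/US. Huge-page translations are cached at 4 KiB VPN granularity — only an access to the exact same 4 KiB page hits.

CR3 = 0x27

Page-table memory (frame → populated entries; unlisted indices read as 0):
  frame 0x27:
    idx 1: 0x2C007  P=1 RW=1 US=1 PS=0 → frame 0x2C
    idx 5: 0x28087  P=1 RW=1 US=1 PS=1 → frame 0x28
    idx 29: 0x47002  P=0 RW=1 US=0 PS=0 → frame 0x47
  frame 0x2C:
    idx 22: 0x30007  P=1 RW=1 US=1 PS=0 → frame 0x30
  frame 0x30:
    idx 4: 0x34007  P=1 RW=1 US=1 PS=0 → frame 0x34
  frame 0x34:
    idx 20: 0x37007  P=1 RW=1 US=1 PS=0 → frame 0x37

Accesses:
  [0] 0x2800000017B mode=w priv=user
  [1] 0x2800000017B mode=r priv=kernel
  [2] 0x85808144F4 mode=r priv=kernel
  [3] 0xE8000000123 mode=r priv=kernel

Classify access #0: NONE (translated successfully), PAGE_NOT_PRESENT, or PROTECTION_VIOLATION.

Trace:
#0 VA=0x2800000017B (w,user):
  [0] read 0x27 idx=5: raw=0x28087 flags P=1 W=1 U=1 S=1
  → PA=0x2817B (huge @L0)  (1 entries read)
#1 VA=0x2800000017B (r,kernel):
  TLB hit vpn=0x28000000 → PA=0x2817B
#2 VA=0x85808144F4 (r,kernel):
  [0] read 0x27 idx=1: raw=0x2C007 flags P=1 W=1 U=1 S=0
  [1] read 0x2C idx=22: raw=0x30007 flags P=1 W=1 U=1 S=0
  [2] read 0x30 idx=4: raw=0x34007 flags P=1 W=1 U=1 S=0
  [3] read 0x34 idx=20: raw=0x37007 flags P=1 W=1 U=1 S=0
  → PA=0x374F4  (4 entries read)
#3 VA=0xE8000000123 (r,kernel):
  [0] read 0x27 idx=29: raw=0x47002 flags P=0 W=1 U=0 S=0
  ✗ PAGE_NOT_PRESENT  [1 reads]

Access #0 fault: NONE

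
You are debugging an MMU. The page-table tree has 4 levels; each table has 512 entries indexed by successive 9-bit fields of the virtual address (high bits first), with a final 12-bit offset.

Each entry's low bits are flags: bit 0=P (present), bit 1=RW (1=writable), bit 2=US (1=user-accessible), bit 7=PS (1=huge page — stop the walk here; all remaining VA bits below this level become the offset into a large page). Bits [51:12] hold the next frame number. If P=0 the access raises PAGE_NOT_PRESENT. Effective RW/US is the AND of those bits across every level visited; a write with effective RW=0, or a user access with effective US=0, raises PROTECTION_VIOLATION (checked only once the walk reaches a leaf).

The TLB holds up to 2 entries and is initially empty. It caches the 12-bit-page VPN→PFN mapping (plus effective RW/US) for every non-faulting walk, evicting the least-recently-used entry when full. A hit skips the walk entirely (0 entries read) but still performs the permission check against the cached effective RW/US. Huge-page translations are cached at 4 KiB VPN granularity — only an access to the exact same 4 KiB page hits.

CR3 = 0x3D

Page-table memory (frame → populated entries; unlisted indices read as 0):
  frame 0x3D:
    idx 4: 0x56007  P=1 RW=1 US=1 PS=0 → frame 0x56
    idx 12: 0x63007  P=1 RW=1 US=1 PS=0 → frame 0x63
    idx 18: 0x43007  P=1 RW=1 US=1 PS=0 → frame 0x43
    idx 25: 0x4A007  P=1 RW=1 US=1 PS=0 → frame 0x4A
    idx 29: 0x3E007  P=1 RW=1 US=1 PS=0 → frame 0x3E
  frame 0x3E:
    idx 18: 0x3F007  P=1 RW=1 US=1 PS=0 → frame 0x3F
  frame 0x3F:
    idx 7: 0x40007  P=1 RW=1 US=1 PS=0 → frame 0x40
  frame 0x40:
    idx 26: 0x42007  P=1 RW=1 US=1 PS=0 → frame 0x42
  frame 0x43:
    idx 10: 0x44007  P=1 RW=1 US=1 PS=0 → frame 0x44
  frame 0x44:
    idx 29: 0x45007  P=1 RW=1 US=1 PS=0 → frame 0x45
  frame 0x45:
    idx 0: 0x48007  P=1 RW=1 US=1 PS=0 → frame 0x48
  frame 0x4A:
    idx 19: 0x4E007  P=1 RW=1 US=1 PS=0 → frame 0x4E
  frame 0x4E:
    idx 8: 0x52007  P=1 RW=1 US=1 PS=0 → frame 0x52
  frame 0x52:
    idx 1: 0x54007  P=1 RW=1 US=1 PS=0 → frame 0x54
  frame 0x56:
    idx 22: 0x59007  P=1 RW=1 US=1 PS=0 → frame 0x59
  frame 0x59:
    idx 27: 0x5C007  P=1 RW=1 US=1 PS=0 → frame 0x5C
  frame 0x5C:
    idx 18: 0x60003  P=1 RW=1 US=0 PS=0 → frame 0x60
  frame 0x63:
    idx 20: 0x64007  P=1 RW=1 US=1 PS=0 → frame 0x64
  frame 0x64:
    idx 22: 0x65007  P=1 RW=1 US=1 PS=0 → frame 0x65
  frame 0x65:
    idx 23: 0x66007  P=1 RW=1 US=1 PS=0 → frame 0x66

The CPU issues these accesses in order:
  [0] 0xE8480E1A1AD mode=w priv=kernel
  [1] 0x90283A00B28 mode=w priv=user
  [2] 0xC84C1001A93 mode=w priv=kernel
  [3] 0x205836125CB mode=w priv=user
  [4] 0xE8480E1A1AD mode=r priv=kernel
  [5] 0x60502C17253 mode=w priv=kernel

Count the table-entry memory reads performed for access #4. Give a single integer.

Per-access translation:
#0 VA=0xE8480E1A1AD (w,kernel):
  [0] read 0x3D idx=29: raw=0x3E007 flags P=1 W=1 U=1 S=0
  [1] read 0x3E idx=18: raw=0x3F007 flags P=1 W=1 U=1 S=0
  [2] read 0x3F idx=7: raw=0x40007 flags P=1 W=1 U=1 S=0
  [3] read 0x40 idx=26: raw=0x42007 flags P=1 W=1 U=1 S=0
  → PA=0x421AD  (4 entries read)
#1 VA=0x90283A00B28 (w,user):
  [0] read 0x3D idx=18: raw=0x43007 flags P=1 W=1 U=1 S=0
  [1] read 0x43 idx=10: raw=0x44007 flags P=1 W=1 U=1 S=0
  [2] read 0x44 idx=29: raw=0x45007 flags P=1 W=1 U=1 S=0
  [3] read 0x45 idx=0: raw=0x48007 flags P=1 W=1 U=1 S=0
  → PA=0x48B28  (4 entries read)
#2 VA=0xC84C1001A93 (w,kernel):
  [0] read 0x3D idx=25: raw=0x4A007 flags P=1 W=1 U=1 S=0
  [1] read 0x4A idx=19: raw=0x4E007 flags P=1 W=1 U=1 S=0
  [2] read 0x4E idx=8: raw=0x52007 flags P=1 W=1 U=1 S=0
  [3] read 0x52 idx=1: raw=0x54007 flags P=1 W=1 U=1 S=0
  → PA=0x54A93  (4 entries read)
#3 VA=0x205836125CB (w,user):
  [0] read 0x3D idx=4: raw=0x56007 flags P=1 W=1 U=1 S=0
  [1] read 0x56 idx=22: raw=0x59007 flags P=1 W=1 U=1 S=0
  [2] read 0x59 idx=27: raw=0x5C007 flags P=1 W=1 U=1 S=0
  [3] read 0x5C idx=18: raw=0x60003 flags P=1 W=1 U=0 S=0
  → PROTECTION_VIOLATION  (4 entries read)
#4 VA=0xE8480E1A1AD (r,kernel):
  [0] read 0x3D idx=29: raw=0x3E007 flags P=1 W=1 U=1 S=0
  [1] read 0x3E idx=18: raw=0x3F007 flags P=1 W=1 U=1 S=0
  [2] read 0x3F idx=7: raw=0x40007 flags P=1 W=1 U=1 S=0
  [3] read 0x40 idx=26: raw=0x42007 flags P=1 W=1 U=1 S=0
  → PA=0x421AD  (4 entries read)
#5 VA=0x60502C17253 (w,kernel):
  [0] read 0x3D idx=12: raw=0x63007 flags P=1 W=1 U=1 S=0
  [1] read 0x63 idx=20: raw=0x64007 flags P=1 W=1 U=1 S=0
  [2] read 0x64 idx=22: raw=0x65007 flags P=1 W=1 U=1 S=0
  [3] read 0x65 idx=23: raw=0x66007 flags P=1 W=1 U=1 S=0
  → PA=0x66253  (4 entries read)

Entries read for #4: 4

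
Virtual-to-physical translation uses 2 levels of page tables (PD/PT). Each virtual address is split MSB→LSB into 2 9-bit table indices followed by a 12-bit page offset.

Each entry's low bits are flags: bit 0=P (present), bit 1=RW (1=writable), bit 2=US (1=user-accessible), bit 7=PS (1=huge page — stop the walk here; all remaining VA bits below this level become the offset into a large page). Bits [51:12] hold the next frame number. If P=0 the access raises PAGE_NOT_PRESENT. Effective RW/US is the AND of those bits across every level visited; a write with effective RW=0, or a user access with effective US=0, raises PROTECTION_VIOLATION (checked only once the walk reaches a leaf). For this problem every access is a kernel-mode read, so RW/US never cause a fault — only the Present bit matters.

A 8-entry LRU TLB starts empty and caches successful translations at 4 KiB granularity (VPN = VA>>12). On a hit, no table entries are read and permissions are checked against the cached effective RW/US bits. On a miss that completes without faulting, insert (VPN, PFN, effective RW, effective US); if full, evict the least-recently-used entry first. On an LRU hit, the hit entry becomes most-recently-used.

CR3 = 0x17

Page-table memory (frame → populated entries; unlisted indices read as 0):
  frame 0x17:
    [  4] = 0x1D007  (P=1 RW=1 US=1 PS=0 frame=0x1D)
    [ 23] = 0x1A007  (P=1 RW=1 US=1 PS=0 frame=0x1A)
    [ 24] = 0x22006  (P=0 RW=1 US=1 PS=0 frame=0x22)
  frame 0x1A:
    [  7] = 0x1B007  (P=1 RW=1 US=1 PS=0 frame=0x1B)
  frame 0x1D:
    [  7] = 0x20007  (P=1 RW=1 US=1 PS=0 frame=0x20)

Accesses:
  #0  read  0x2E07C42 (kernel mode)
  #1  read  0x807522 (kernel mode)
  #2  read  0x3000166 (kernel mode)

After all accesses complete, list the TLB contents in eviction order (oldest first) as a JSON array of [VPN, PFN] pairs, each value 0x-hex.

Walk each access:
#0 VA=0x2E07C42 (r,kernel):
  [0] read 0x17 idx=23: raw=0x1A007 flags P=1 W=1 U=1 S=0
  [1] read 0x1A idx=7: raw=0x1B007 flags P=1 W=1 U=1 S=0
  ✓ 0x1BC42  — 2 lookups
#1 VA=0x807522 (r,kernel):
  [0] read 0x17 idx=4: raw=0x1D007 flags P=1 W=1 U=1 S=0
  [1] read 0x1D idx=7: raw=0x20007 flags P=1 W=1 U=1 S=0
  ✓ 0x20522  — 2 lookups
#2 VA=0x3000166 (r,kernel):
  [0] read 0x17 idx=24: raw=0x22006 flags P=0 W=1 U=1 S=0
  ✗ PAGE_NOT_PRESENT  [1 reads]

TLB: [["0x2E07", "0x1B"], ["0x807", "0x20"]]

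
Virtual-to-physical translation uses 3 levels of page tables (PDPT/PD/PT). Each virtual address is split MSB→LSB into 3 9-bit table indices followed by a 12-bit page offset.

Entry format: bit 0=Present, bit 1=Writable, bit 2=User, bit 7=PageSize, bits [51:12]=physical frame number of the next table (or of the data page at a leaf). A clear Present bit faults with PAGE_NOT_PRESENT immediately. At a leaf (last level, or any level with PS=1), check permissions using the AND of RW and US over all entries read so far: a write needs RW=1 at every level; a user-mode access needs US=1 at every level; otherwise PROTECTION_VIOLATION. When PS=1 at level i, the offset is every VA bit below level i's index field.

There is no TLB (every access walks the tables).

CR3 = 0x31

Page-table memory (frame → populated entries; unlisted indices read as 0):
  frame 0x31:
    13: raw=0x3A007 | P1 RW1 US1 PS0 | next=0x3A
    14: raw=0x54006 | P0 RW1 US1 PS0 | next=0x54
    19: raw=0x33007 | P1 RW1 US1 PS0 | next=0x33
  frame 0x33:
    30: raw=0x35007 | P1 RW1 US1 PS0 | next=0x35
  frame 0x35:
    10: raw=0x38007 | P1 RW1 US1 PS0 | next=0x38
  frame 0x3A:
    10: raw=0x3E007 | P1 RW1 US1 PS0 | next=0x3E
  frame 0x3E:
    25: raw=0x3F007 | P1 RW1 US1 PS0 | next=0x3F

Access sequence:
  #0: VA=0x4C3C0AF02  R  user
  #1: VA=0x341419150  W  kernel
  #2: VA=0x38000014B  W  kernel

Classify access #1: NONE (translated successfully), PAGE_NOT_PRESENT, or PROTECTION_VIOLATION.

Trace:
#0 VA=0x4C3C0AF02 (r,user):
  [0] read 0x31 idx=19: raw=0x33007 flags P=1 W=1 U=1 S=0
  [1] read 0x33 idx=30: raw=0x35007 flags P=1 W=1 U=1 S=0
  [2] read 0x35 idx=10: raw=0x38007 flags P=1 W=1 U=1 S=0
  ⇒ phys 0x38F02  [3 reads]
#1 VA=0x341419150 (w,kernel):
  [0] read 0x31 idx=13: raw=0x3A007 flags P=1 W=1 U=1 S=0
  [1] read 0x3A idx=10: raw=0x3E007 flags P=1 W=1 U=1 S=0
  [2] read 0x3E idx=25: raw=0x3F007 flags P=1 W=1 U=1 S=0
  ⇒ phys 0x3F150  [3 reads]
#2 VA=0x38000014B (w,kernel):
  [0] read 0x31 idx=14: raw=0x54006 flags P=0 W=1 U=1 S=0
  ⇒ fault: PAGE_NOT_PRESENT  — 1 lookups

Access #1 fault: NONE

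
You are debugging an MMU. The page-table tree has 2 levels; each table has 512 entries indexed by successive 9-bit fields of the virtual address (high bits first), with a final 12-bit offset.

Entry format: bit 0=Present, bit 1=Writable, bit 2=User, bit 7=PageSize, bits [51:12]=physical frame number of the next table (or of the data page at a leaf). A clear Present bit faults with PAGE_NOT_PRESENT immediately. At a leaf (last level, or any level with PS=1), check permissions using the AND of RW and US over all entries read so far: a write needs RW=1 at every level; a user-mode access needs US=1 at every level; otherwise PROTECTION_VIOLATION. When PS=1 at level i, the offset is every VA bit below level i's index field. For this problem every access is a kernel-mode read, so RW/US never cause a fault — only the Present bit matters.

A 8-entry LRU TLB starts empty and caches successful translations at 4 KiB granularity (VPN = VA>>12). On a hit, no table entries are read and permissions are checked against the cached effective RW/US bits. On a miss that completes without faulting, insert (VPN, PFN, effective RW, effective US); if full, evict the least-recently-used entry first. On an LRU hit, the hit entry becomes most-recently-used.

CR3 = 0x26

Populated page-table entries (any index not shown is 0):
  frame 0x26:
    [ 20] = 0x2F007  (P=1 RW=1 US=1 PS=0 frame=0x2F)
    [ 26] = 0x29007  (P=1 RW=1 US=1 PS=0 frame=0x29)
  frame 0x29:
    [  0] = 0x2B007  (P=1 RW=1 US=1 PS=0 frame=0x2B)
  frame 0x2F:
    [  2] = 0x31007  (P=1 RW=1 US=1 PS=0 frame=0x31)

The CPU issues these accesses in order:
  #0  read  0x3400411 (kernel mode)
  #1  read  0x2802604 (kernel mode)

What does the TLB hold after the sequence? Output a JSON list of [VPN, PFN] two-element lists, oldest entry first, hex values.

Per-access translation:
#0 VA=0x3400411 (r,kernel):
  [0] read 0x26 idx=26: raw=0x29007 flags P=1 W=1 U=1 S=0
  [1] read 0x29 idx=0: raw=0x2B007 flags P=1 W=1 U=1 S=0
  ⇒ phys 0x2B411  [2 reads]
#1 VA=0x2802604 (r,kernel):
  [0] read 0x26 idx=20: raw=0x2F007 flags P=1 W=1 U=1 S=0
  [1] read 0x2F idx=2: raw=0x31007 flags P=1 W=1 U=1 S=0
  ⇒ phys 0x31604  [2 reads]

TLB: [["0x3400", "0x2B"], ["0x2802", "0x31"]]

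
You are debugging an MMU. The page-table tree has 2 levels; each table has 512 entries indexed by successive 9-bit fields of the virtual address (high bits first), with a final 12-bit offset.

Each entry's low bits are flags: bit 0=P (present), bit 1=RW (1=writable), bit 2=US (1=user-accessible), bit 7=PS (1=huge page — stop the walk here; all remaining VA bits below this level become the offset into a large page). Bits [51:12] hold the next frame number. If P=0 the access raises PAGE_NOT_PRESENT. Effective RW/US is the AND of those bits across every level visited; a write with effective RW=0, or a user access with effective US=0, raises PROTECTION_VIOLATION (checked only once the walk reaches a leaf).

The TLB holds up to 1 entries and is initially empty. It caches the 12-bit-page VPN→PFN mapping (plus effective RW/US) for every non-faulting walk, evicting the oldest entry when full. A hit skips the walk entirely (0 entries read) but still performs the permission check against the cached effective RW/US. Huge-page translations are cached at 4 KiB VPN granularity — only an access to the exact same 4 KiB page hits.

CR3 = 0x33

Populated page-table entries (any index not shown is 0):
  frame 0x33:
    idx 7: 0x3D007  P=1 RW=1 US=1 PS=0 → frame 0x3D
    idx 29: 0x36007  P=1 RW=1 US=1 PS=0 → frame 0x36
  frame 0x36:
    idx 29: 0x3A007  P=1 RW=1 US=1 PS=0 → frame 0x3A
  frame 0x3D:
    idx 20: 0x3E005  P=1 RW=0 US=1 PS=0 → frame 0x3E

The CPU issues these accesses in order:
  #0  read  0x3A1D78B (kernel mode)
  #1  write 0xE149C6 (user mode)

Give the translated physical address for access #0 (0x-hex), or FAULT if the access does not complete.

Walk each access:
#0 VA=0x3A1D78B (r,kernel):
  L0 @0x33[29] → 0x36007  P=1,RW=1,US=1,PS=0
  L1 @0x36[29] → 0x3A007  P=1,RW=1,US=1,PS=0
  ✓ 0x3A78B  — 2 lookups
#1 VA=0xE149C6 (w,user):
  L0 @0x33[7] → 0x3D007  P=1,RW=1,US=1,PS=0
  L1 @0x3D[20] → 0x3E005  P=1,RW=0,US=1,PS=0
  ⇒ fault: PROTECTION_VIOLATION  — 2 lookups

Access #0 PA: 0x3A78B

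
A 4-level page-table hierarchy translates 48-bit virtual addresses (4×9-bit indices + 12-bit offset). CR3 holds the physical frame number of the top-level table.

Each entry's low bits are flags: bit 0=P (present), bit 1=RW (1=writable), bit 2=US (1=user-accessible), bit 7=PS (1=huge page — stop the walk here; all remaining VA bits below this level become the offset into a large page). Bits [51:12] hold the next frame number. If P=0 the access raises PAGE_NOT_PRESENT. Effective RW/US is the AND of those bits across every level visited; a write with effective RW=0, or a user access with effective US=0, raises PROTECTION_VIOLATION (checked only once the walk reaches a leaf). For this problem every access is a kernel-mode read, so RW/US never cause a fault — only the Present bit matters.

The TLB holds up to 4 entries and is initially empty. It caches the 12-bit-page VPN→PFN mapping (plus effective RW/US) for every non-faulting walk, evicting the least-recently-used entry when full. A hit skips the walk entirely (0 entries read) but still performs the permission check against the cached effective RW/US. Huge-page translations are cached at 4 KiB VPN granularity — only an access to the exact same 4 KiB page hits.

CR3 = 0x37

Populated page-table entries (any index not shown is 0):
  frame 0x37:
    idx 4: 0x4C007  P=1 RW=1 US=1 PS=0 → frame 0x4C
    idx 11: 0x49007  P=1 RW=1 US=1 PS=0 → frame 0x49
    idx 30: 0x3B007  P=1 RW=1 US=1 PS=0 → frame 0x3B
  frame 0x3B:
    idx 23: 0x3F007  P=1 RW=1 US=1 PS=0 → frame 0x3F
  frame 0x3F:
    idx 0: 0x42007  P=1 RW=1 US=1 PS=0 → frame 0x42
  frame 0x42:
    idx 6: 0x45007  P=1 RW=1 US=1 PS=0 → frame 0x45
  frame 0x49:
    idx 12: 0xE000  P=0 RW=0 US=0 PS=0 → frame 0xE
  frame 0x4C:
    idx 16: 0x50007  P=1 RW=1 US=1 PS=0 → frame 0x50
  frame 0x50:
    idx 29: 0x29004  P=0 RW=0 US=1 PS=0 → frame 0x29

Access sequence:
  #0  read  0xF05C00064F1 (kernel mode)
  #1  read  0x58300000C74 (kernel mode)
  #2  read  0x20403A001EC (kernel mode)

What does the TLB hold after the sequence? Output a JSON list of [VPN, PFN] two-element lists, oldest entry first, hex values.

Walk each access:
#0 VA=0xF05C00064F1 (r,kernel):
  [0] read 0x37 idx=30: raw=0x3B007 flags P=1 W=1 U=1 S=0
  [1] read 0x3B idx=23: raw=0x3F007 flags P=1 W=1 U=1 S=0
  [2] read 0x3F idx=0: raw=0x42007 flags P=1 W=1 U=1 S=0
  [3] read 0x42 idx=6: raw=0x45007 flags P=1 W=1 U=1 S=0
  ✓ 0x454F1  — 4 lookups
#1 VA=0x58300000C74 (r,kernel):
  [0] read 0x37 idx=11: raw=0x49007 flags P=1 W=1 U=1 S=0
  [1] read 0x49 idx=12: raw=0xE000 flags P=0 W=0 U=0 S=0
  → PAGE_NOT_PRESENT  (2 entries read)
#2 VA=0x20403A001EC (r,kernel):
  [0] read 0x37 idx=4: raw=0x4C007 flags P=1 W=1 U=1 S=0
  [1] read 0x4C idx=16: raw=0x50007 flags P=1 W=1 U=1 S=0
  [2] read 0x50 idx=29: raw=0x29004 flags P=0 W=0 U=1 S=0
  → PAGE_NOT_PRESENT  (3 entries read)

TLB: [["0xF05C0006", "0x45"]]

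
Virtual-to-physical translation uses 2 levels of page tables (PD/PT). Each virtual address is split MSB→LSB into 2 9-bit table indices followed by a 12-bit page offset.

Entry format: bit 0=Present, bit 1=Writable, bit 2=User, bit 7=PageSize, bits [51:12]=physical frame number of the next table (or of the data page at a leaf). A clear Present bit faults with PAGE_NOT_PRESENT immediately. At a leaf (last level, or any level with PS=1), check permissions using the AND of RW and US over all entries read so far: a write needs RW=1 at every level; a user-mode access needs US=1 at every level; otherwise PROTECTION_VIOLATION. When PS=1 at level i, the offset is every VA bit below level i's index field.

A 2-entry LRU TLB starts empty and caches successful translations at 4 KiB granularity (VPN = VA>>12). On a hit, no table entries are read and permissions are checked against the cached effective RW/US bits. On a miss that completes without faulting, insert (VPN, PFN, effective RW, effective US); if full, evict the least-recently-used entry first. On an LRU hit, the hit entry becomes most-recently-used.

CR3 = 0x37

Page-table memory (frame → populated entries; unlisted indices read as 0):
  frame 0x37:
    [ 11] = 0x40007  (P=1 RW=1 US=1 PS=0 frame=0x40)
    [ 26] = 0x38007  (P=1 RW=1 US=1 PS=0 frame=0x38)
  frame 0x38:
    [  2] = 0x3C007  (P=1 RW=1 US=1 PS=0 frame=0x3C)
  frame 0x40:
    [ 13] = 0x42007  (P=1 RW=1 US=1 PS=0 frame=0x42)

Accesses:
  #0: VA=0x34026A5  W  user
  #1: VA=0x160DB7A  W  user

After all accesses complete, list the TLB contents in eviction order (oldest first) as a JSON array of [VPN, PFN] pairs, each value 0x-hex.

Per-access translation:
#0 VA=0x34026A5 (w,user):
  [0] read 0x37 idx=26: raw=0x38007 flags P=1 W=1 U=1 S=0
  [1] read 0x38 idx=2: raw=0x3C007 flags P=1 W=1 U=1 S=0
  ⇒ phys 0x3C6A5  [2 reads]
#1 VA=0x160DB7A (w,user):
  [0] read 0x37 idx=11: raw=0x40007 flags P=1 W=1 U=1 S=0
  [1] read 0x40 idx=13: raw=0x42007 flags P=1 W=1 U=1 S=0
  ⇒ phys 0x42B7A  [2 reads]

TLB: [["0x3402", "0x3C"], ["0x160D", "0x42"]]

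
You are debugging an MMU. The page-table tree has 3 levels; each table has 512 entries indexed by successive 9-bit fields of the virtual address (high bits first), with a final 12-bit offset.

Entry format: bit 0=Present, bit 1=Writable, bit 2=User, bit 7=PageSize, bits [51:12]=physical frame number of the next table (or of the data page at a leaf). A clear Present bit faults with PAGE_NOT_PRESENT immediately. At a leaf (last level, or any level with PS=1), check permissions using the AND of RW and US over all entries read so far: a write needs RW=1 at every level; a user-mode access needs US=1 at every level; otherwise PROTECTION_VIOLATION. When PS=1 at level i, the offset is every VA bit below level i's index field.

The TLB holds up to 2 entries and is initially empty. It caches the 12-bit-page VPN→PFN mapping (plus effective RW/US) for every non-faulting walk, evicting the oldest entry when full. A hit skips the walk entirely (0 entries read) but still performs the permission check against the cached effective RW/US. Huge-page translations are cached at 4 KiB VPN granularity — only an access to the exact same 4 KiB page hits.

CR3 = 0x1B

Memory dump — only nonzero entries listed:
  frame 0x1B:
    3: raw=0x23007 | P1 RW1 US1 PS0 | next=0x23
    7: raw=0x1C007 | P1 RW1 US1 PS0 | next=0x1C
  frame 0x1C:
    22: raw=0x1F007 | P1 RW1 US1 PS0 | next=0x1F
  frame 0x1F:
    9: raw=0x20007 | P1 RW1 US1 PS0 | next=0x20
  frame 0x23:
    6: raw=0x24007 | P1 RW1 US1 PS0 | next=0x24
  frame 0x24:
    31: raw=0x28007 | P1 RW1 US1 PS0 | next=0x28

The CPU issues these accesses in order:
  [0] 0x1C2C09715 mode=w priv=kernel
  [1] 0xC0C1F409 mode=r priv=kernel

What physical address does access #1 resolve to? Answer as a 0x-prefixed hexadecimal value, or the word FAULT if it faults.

Per-access translation:
#0 VA=0x1C2C09715 (w,kernel):
  lvl0: tbl 0x1B, slot 7 ⇒ 0x1C007 (P1/RW1/US1/PS0)
  lvl1: tbl 0x1C, slot 22 ⇒ 0x1F007 (P1/RW1/US1/PS0)
  lvl2: tbl 0x1F, slot 9 ⇒ 0x20007 (P1/RW1/US1/PS0)
  ⇒ phys 0x20715  [3 reads]
#1 VA=0xC0C1F409 (r,kernel):
  lvl0: tbl 0x1B, slot 3 ⇒ 0x23007 (P1/RW1/US1/PS0)
  lvl1: tbl 0x23, slot 6 ⇒ 0x24007 (P1/RW1/US1/PS0)
  lvl2: tbl 0x24, slot 31 ⇒ 0x28007 (P1/RW1/US1/PS0)
  ⇒ phys 0x28409  [3 reads]

Access #1 PA: 0x28409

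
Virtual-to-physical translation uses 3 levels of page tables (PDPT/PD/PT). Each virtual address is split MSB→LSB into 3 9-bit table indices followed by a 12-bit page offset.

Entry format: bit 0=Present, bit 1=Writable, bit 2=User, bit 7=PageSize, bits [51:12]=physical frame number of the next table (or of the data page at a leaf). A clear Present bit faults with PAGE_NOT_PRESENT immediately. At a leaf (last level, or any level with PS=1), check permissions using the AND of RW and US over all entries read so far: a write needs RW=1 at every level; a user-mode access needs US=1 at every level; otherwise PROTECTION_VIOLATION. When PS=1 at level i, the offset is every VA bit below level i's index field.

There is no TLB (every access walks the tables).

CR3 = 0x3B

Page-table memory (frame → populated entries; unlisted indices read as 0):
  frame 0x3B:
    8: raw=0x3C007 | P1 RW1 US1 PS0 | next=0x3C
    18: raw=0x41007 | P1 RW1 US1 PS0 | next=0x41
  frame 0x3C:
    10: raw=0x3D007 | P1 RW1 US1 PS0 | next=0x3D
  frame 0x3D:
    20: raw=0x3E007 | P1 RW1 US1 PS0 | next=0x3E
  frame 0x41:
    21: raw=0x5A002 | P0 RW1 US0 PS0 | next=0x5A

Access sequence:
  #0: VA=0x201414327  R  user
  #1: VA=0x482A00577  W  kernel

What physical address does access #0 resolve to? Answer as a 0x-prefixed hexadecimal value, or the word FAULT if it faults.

Trace:
#0 VA=0x201414327 (r,user):
  L0: frame=0x3B idx=8 entry=0x3C007 [P=1 RW=1 US=1 PS=0]
  L1: frame=0x3C idx=10 entry=0x3D007 [P=1 RW=1 US=1 PS=0]
  L2: frame=0x3D idx=20 entry=0x3E007 [P=1 RW=1 US=1 PS=0]
  → PA=0x3E327  (3 entries read)
#1 VA=0x482A00577 (w,kernel):
  L0: frame=0x3B idx=18 entry=0x41007 [P=1 RW=1 US=1 PS=0]
  L1: frame=0x41 idx=21 entry=0x5A002 [P=0 RW=1 US=0 PS=0]
  ⇒ fault: PAGE_NOT_PRESENT  — 2 lookups

Access #0 PA: 0x3E327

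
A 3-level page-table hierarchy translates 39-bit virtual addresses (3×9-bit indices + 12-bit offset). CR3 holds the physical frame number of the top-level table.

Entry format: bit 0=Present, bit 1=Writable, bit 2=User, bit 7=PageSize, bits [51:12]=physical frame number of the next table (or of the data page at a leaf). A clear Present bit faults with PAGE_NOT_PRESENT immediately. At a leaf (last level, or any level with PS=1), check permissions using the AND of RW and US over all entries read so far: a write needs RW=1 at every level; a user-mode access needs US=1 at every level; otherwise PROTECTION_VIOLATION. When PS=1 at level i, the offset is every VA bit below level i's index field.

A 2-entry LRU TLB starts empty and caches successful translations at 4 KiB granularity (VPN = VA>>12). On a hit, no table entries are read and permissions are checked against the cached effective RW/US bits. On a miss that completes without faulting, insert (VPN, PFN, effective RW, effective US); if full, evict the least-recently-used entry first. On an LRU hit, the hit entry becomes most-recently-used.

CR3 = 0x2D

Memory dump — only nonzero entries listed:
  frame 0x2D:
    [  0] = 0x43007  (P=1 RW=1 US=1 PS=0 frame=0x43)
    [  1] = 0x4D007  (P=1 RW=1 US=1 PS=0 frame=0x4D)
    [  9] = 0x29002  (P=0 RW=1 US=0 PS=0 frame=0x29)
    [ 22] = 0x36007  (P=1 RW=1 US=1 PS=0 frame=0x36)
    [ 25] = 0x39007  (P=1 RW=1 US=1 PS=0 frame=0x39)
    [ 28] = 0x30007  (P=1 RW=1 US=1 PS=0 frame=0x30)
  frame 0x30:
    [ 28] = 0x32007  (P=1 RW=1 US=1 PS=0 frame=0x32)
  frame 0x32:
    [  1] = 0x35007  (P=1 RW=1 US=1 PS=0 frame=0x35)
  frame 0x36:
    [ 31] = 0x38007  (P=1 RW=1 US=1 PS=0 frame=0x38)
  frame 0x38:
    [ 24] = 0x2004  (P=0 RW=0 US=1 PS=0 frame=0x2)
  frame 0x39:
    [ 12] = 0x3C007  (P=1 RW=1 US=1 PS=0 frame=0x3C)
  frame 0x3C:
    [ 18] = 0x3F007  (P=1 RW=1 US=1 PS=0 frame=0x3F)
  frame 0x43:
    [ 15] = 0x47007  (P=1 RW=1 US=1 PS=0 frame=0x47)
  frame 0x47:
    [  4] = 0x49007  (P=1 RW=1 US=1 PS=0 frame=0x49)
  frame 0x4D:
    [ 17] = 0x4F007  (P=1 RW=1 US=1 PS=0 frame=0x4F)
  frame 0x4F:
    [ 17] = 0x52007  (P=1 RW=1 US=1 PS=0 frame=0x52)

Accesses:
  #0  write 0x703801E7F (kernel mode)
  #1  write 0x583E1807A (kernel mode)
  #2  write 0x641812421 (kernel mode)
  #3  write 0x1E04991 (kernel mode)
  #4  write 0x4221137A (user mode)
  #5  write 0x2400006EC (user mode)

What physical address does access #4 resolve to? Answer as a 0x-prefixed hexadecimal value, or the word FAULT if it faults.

Per-access translation:
#0 VA=0x703801E7F (w,kernel):
  L0: frame=0x2D idx=28 entry=0x30007 [P=1 RW=1 US=1 PS=0]
  L1: frame=0x30 idx=28 entry=0x32007 [P=1 RW=1 US=1 PS=0]
  L2: frame=0x32 idx=1 entry=0x35007 [P=1 RW=1 US=1 PS=0]
  ✓ 0x35E7F  — 3 lookups
#1 VA=0x583E1807A (w,kernel):
  L0: frame=0x2D idx=22 entry=0x36007 [P=1 RW=1 US=1 PS=0]
  L1: frame=0x36 idx=31 entry=0x38007 [P=1 RW=1 US=1 PS=0]
  L2: frame=0x38 idx=24 entry=0x2004 [P=0 RW=0 US=1 PS=0]
  → PAGE_NOT_PRESENT  (3 entries read)
#2 VA=0x641812421 (w,kernel):
  L0: frame=0x2D idx=25 entry=0x39007 [P=1 RW=1 US=1 PS=0]
  L1: frame=0x39 idx=12 entry=0x3C007 [P=1 RW=1 US=1 PS=0]
  L2: frame=0x3C idx=18 entry=0x3F007 [P=1 RW=1 US=1 PS=0]
  ✓ 0x3F421  — 3 lookups
#3 VA=0x1E04991 (w,kernel):
  L0: frame=0x2D idx=0 entry=0x43007 [P=1 RW=1 US=1 PS=0]
  L1: frame=0x43 idx=15 entry=0x47007 [P=1 RW=1 US=1 PS=0]
  L2: frame=0x47 idx=4 entry=0x49007 [P=1 RW=1 US=1 PS=0]
  ✓ 0x49991  — 3 lookups
#4 VA=0x4221137A (w,user):
  L0: frame=0x2D idx=1 entry=0x4D007 [P=1 RW=1 US=1 PS=0]
  L1: frame=0x4D idx=17 entry=0x4F007 [P=1 RW=1 US=1 PS=0]
  L2: frame=0x4F idx=17 entry=0x52007 [P=1 RW=1 US=1 PS=0]
  ✓ 0x5237A  — 3 lookups
#5 VA=0x2400006EC (w,user):
  L0: frame=0x2D idx=9 entry=0x29002 [P=0 RW=1 US=0 PS=0]
  → PAGE_NOT_PRESENT  (1 entries read)

Access #4 PA: 0x5237A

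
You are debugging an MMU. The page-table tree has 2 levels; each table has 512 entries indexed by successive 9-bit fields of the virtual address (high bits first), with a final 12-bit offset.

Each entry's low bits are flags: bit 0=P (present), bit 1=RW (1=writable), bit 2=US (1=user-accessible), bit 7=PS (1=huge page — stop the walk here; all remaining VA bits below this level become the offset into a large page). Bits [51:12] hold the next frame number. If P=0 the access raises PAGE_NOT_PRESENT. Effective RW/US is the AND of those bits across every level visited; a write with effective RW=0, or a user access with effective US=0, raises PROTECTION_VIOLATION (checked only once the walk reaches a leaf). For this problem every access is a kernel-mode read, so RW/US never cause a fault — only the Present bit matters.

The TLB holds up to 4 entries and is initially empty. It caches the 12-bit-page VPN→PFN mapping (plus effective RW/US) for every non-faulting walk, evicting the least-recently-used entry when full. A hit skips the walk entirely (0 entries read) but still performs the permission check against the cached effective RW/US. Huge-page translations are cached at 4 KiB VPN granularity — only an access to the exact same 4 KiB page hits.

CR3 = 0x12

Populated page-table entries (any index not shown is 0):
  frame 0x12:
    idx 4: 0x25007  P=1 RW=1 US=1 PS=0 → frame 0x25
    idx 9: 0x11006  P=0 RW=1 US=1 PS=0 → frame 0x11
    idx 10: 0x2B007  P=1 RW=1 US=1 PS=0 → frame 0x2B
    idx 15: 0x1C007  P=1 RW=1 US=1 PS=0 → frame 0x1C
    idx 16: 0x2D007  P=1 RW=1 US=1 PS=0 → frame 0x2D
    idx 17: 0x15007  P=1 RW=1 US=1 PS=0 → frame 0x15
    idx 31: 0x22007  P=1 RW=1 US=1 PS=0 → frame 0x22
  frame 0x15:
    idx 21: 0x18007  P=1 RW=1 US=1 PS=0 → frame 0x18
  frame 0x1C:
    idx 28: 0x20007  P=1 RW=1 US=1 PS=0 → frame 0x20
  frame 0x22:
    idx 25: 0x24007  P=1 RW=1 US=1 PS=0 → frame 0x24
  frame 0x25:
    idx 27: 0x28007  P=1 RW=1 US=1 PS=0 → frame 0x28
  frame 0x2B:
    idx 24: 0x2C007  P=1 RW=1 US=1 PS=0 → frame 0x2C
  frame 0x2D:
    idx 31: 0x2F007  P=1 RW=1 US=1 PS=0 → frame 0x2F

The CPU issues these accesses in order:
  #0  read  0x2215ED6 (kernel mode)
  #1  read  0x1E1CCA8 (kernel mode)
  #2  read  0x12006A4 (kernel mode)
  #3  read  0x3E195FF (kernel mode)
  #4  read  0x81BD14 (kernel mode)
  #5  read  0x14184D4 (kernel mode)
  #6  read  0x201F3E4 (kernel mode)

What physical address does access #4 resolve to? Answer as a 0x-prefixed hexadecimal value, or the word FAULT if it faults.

Per-access translation:
#0 VA=0x2215ED6 (r,kernel):
  [0] read 0x12 idx=17: raw=0x15007 flags P=1 W=1 U=1 S=0
  [1] read 0x15 idx=21: raw=0x18007 flags P=1 W=1 U=1 S=0
  ⇒ phys 0x18ED6  [2 reads]
#1 VA=0x1E1CCA8 (r,kernel):
  [0] read 0x12 idx=15: raw=0x1C007 flags P=1 W=1 U=1 S=0
  [1] read 0x1C idx=28: raw=0x20007 flags P=1 W=1 U=1 S=0
  ⇒ phys 0x20CA8  [2 reads]
#2 VA=0x12006A4 (r,kernel):
  [0] read 0x12 idx=9: raw=0x11006 flags P=0 W=1 U=1 S=0
  ⇒ fault: PAGE_NOT_PRESENT  — 1 lookups
#3 VA=0x3E195FF (r,kernel):
  [0] read 0x12 idx=31: raw=0x22007 flags P=1 W=1 U=1 S=0
  [1] read 0x22 idx=25: raw=0x24007 flags P=1 W=1 U=1 S=0
  ⇒ phys 0x245FF  [2 reads]
#4 VA=0x81BD14 (r,kernel):
  [0] read 0x12 idx=4: raw=0x25007 flags P=1 W=1 U=1 S=0
  [1] read 0x25 idx=27: raw=0x28007 flags P=1 W=1 U=1 S=0
  ⇒ phys 0x28D14  [2 reads]
#5 VA=0x14184D4 (r,kernel):
  [0] read 0x12 idx=10: raw=0x2B007 flags P=1 W=1 U=1 S=0
  [1] read 0x2B idx=24: raw=0x2C007 flags P=1 W=1 U=1 S=0
  ⇒ phys 0x2C4D4  [2 reads]
#6 VA=0x201F3E4 (r,kernel):
  [0] read 0x12 idx=16: raw=0x2D007 flags P=1 W=1 U=1 S=0
  [1] read 0x2D idx=31: raw=0x2F007 flags P=1 W=1 U=1 S=0
  ⇒ phys 0x2F3E4  [2 reads]

Access #4 PA: 0x28D14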